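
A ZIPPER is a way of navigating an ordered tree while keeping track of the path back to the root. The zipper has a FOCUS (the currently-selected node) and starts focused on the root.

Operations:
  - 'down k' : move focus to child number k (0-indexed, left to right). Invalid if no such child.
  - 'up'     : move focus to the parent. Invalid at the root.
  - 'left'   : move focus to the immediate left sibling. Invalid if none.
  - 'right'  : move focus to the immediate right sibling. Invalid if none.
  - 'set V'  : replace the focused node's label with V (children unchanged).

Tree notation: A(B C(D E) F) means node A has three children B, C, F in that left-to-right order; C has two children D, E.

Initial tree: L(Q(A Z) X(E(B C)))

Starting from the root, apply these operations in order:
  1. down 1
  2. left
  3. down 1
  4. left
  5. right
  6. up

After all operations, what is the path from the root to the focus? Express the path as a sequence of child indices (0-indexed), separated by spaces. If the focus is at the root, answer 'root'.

Step 1 (down 1): focus=X path=1 depth=1 children=['E'] left=['Q'] right=[] parent=L
Step 2 (left): focus=Q path=0 depth=1 children=['A', 'Z'] left=[] right=['X'] parent=L
Step 3 (down 1): focus=Z path=0/1 depth=2 children=[] left=['A'] right=[] parent=Q
Step 4 (left): focus=A path=0/0 depth=2 children=[] left=[] right=['Z'] parent=Q
Step 5 (right): focus=Z path=0/1 depth=2 children=[] left=['A'] right=[] parent=Q
Step 6 (up): focus=Q path=0 depth=1 children=['A', 'Z'] left=[] right=['X'] parent=L

Answer: 0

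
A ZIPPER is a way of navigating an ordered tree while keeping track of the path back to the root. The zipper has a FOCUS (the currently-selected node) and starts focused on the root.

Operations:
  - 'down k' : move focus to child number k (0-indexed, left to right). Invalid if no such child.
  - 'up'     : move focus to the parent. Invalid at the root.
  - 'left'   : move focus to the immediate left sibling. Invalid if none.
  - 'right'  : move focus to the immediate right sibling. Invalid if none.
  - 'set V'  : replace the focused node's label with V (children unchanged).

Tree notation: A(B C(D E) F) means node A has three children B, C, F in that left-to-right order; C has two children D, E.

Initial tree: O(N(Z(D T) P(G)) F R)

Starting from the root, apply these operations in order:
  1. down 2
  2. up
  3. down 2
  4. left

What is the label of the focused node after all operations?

Step 1 (down 2): focus=R path=2 depth=1 children=[] left=['N', 'F'] right=[] parent=O
Step 2 (up): focus=O path=root depth=0 children=['N', 'F', 'R'] (at root)
Step 3 (down 2): focus=R path=2 depth=1 children=[] left=['N', 'F'] right=[] parent=O
Step 4 (left): focus=F path=1 depth=1 children=[] left=['N'] right=['R'] parent=O

Answer: F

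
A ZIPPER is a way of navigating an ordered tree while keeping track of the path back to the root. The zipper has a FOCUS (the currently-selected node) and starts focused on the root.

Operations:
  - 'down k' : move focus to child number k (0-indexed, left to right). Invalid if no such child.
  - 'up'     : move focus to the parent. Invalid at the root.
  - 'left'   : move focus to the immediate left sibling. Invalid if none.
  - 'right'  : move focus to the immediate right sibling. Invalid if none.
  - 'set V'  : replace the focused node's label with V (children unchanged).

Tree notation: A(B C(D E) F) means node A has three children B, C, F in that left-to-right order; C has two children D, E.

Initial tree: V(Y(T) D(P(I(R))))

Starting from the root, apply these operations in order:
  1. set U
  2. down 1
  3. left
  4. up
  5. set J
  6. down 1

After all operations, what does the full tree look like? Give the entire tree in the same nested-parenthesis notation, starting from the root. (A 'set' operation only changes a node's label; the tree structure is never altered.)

Step 1 (set U): focus=U path=root depth=0 children=['Y', 'D'] (at root)
Step 2 (down 1): focus=D path=1 depth=1 children=['P'] left=['Y'] right=[] parent=U
Step 3 (left): focus=Y path=0 depth=1 children=['T'] left=[] right=['D'] parent=U
Step 4 (up): focus=U path=root depth=0 children=['Y', 'D'] (at root)
Step 5 (set J): focus=J path=root depth=0 children=['Y', 'D'] (at root)
Step 6 (down 1): focus=D path=1 depth=1 children=['P'] left=['Y'] right=[] parent=J

Answer: J(Y(T) D(P(I(R))))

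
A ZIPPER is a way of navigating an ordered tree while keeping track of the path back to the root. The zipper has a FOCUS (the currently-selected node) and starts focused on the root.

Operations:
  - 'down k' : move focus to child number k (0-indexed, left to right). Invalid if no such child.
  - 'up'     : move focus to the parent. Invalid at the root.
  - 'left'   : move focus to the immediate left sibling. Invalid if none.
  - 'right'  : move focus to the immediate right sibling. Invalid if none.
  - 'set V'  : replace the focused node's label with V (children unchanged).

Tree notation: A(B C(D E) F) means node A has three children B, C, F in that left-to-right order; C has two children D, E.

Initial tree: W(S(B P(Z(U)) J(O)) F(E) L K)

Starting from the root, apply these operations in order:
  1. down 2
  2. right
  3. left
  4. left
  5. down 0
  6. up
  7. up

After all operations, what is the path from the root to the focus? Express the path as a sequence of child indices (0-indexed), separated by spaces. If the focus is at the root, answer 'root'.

Step 1 (down 2): focus=L path=2 depth=1 children=[] left=['S', 'F'] right=['K'] parent=W
Step 2 (right): focus=K path=3 depth=1 children=[] left=['S', 'F', 'L'] right=[] parent=W
Step 3 (left): focus=L path=2 depth=1 children=[] left=['S', 'F'] right=['K'] parent=W
Step 4 (left): focus=F path=1 depth=1 children=['E'] left=['S'] right=['L', 'K'] parent=W
Step 5 (down 0): focus=E path=1/0 depth=2 children=[] left=[] right=[] parent=F
Step 6 (up): focus=F path=1 depth=1 children=['E'] left=['S'] right=['L', 'K'] parent=W
Step 7 (up): focus=W path=root depth=0 children=['S', 'F', 'L', 'K'] (at root)

Answer: root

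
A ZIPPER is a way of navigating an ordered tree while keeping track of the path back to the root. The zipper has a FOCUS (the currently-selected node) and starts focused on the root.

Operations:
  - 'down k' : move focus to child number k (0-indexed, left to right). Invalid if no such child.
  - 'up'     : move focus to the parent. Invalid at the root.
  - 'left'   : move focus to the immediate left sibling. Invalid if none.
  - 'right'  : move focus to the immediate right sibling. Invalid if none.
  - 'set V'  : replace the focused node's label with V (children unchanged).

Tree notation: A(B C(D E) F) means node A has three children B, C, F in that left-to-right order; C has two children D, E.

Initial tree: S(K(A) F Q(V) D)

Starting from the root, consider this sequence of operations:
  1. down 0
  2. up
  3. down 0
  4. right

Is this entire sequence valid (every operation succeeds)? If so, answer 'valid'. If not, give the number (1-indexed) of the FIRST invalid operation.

Answer: valid

Derivation:
Step 1 (down 0): focus=K path=0 depth=1 children=['A'] left=[] right=['F', 'Q', 'D'] parent=S
Step 2 (up): focus=S path=root depth=0 children=['K', 'F', 'Q', 'D'] (at root)
Step 3 (down 0): focus=K path=0 depth=1 children=['A'] left=[] right=['F', 'Q', 'D'] parent=S
Step 4 (right): focus=F path=1 depth=1 children=[] left=['K'] right=['Q', 'D'] parent=S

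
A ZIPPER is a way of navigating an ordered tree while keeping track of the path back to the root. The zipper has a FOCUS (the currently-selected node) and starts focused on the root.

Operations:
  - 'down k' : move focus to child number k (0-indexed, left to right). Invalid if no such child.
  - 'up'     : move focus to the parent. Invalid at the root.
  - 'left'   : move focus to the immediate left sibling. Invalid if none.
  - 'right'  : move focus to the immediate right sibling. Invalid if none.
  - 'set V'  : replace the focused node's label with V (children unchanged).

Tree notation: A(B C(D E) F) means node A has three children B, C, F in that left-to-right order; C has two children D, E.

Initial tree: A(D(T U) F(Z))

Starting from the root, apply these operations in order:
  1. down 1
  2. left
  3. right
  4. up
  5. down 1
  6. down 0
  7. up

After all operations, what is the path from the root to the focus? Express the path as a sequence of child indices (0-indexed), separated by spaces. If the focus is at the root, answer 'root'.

Step 1 (down 1): focus=F path=1 depth=1 children=['Z'] left=['D'] right=[] parent=A
Step 2 (left): focus=D path=0 depth=1 children=['T', 'U'] left=[] right=['F'] parent=A
Step 3 (right): focus=F path=1 depth=1 children=['Z'] left=['D'] right=[] parent=A
Step 4 (up): focus=A path=root depth=0 children=['D', 'F'] (at root)
Step 5 (down 1): focus=F path=1 depth=1 children=['Z'] left=['D'] right=[] parent=A
Step 6 (down 0): focus=Z path=1/0 depth=2 children=[] left=[] right=[] parent=F
Step 7 (up): focus=F path=1 depth=1 children=['Z'] left=['D'] right=[] parent=A

Answer: 1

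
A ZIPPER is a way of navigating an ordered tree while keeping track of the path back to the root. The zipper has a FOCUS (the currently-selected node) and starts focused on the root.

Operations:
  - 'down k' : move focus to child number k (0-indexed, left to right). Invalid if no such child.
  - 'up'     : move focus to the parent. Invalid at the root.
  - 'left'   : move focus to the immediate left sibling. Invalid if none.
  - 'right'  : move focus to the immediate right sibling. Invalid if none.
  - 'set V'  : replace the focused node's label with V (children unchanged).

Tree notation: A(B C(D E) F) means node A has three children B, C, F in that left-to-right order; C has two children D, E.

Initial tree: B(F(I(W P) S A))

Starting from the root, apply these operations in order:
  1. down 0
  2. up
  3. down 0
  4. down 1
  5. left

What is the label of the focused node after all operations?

Step 1 (down 0): focus=F path=0 depth=1 children=['I', 'S', 'A'] left=[] right=[] parent=B
Step 2 (up): focus=B path=root depth=0 children=['F'] (at root)
Step 3 (down 0): focus=F path=0 depth=1 children=['I', 'S', 'A'] left=[] right=[] parent=B
Step 4 (down 1): focus=S path=0/1 depth=2 children=[] left=['I'] right=['A'] parent=F
Step 5 (left): focus=I path=0/0 depth=2 children=['W', 'P'] left=[] right=['S', 'A'] parent=F

Answer: I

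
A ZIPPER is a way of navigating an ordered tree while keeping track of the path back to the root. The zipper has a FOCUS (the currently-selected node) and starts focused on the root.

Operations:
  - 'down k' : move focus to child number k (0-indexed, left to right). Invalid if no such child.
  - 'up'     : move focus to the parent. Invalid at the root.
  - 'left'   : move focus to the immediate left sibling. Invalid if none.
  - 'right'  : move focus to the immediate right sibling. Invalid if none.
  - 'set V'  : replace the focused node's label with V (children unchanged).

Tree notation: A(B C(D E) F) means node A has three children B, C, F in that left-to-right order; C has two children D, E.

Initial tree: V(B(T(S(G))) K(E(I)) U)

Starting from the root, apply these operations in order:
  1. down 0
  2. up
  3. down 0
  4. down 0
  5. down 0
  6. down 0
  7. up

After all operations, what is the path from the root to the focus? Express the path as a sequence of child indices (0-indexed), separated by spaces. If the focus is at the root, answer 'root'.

Answer: 0 0 0

Derivation:
Step 1 (down 0): focus=B path=0 depth=1 children=['T'] left=[] right=['K', 'U'] parent=V
Step 2 (up): focus=V path=root depth=0 children=['B', 'K', 'U'] (at root)
Step 3 (down 0): focus=B path=0 depth=1 children=['T'] left=[] right=['K', 'U'] parent=V
Step 4 (down 0): focus=T path=0/0 depth=2 children=['S'] left=[] right=[] parent=B
Step 5 (down 0): focus=S path=0/0/0 depth=3 children=['G'] left=[] right=[] parent=T
Step 6 (down 0): focus=G path=0/0/0/0 depth=4 children=[] left=[] right=[] parent=S
Step 7 (up): focus=S path=0/0/0 depth=3 children=['G'] left=[] right=[] parent=T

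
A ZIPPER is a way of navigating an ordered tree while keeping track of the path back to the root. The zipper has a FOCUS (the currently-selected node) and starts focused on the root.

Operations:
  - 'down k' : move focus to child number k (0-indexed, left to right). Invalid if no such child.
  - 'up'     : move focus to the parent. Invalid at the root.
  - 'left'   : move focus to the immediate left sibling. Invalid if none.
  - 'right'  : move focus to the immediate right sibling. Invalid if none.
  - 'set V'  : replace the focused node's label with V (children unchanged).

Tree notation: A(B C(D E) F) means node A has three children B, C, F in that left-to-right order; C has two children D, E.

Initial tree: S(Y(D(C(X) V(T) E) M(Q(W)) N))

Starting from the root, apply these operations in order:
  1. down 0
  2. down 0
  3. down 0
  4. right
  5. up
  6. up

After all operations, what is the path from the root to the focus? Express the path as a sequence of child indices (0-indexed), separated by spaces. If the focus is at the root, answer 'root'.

Answer: 0

Derivation:
Step 1 (down 0): focus=Y path=0 depth=1 children=['D', 'M', 'N'] left=[] right=[] parent=S
Step 2 (down 0): focus=D path=0/0 depth=2 children=['C', 'V', 'E'] left=[] right=['M', 'N'] parent=Y
Step 3 (down 0): focus=C path=0/0/0 depth=3 children=['X'] left=[] right=['V', 'E'] parent=D
Step 4 (right): focus=V path=0/0/1 depth=3 children=['T'] left=['C'] right=['E'] parent=D
Step 5 (up): focus=D path=0/0 depth=2 children=['C', 'V', 'E'] left=[] right=['M', 'N'] parent=Y
Step 6 (up): focus=Y path=0 depth=1 children=['D', 'M', 'N'] left=[] right=[] parent=S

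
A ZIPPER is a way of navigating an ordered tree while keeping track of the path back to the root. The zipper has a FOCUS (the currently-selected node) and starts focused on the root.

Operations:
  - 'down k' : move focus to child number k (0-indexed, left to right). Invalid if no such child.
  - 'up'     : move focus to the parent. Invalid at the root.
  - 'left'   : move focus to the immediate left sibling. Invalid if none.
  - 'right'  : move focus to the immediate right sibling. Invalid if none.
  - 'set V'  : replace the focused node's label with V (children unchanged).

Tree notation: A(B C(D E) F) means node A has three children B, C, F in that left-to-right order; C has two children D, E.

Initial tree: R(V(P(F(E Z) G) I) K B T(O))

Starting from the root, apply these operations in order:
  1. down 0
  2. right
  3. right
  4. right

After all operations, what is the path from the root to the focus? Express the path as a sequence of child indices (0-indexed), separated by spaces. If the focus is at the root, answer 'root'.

Answer: 3

Derivation:
Step 1 (down 0): focus=V path=0 depth=1 children=['P', 'I'] left=[] right=['K', 'B', 'T'] parent=R
Step 2 (right): focus=K path=1 depth=1 children=[] left=['V'] right=['B', 'T'] parent=R
Step 3 (right): focus=B path=2 depth=1 children=[] left=['V', 'K'] right=['T'] parent=R
Step 4 (right): focus=T path=3 depth=1 children=['O'] left=['V', 'K', 'B'] right=[] parent=R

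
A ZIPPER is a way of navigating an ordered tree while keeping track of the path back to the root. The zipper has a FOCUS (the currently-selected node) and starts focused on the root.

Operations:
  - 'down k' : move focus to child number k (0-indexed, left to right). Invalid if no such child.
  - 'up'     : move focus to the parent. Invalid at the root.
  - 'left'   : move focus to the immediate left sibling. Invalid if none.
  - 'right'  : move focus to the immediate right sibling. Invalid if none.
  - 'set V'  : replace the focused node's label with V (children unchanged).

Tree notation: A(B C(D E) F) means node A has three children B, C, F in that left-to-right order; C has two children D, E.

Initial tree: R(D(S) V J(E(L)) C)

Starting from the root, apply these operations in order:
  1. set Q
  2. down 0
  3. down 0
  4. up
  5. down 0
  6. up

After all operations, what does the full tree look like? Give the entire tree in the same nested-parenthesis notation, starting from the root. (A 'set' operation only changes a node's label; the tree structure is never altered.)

Step 1 (set Q): focus=Q path=root depth=0 children=['D', 'V', 'J', 'C'] (at root)
Step 2 (down 0): focus=D path=0 depth=1 children=['S'] left=[] right=['V', 'J', 'C'] parent=Q
Step 3 (down 0): focus=S path=0/0 depth=2 children=[] left=[] right=[] parent=D
Step 4 (up): focus=D path=0 depth=1 children=['S'] left=[] right=['V', 'J', 'C'] parent=Q
Step 5 (down 0): focus=S path=0/0 depth=2 children=[] left=[] right=[] parent=D
Step 6 (up): focus=D path=0 depth=1 children=['S'] left=[] right=['V', 'J', 'C'] parent=Q

Answer: Q(D(S) V J(E(L)) C)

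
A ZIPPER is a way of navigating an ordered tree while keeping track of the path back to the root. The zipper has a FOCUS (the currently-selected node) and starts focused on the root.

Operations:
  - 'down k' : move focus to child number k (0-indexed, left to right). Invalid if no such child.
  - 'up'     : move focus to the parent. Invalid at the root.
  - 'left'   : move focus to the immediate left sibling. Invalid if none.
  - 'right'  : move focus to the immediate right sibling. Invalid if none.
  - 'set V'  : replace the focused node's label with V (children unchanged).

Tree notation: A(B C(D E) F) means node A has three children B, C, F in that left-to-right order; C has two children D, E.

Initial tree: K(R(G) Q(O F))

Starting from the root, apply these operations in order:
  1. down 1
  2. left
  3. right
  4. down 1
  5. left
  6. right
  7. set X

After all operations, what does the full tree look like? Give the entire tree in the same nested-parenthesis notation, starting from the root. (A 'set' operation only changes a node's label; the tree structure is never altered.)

Step 1 (down 1): focus=Q path=1 depth=1 children=['O', 'F'] left=['R'] right=[] parent=K
Step 2 (left): focus=R path=0 depth=1 children=['G'] left=[] right=['Q'] parent=K
Step 3 (right): focus=Q path=1 depth=1 children=['O', 'F'] left=['R'] right=[] parent=K
Step 4 (down 1): focus=F path=1/1 depth=2 children=[] left=['O'] right=[] parent=Q
Step 5 (left): focus=O path=1/0 depth=2 children=[] left=[] right=['F'] parent=Q
Step 6 (right): focus=F path=1/1 depth=2 children=[] left=['O'] right=[] parent=Q
Step 7 (set X): focus=X path=1/1 depth=2 children=[] left=['O'] right=[] parent=Q

Answer: K(R(G) Q(O X))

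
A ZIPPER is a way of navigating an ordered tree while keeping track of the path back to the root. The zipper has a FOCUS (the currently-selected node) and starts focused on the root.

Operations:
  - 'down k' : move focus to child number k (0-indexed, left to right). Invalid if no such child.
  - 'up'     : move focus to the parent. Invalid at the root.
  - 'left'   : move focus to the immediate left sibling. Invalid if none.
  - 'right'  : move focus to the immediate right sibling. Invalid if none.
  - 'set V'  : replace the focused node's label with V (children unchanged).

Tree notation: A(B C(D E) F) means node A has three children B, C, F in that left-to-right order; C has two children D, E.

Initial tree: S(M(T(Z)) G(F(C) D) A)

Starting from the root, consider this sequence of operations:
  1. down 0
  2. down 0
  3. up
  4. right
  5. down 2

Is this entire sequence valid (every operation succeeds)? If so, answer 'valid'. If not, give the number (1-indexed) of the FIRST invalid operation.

Step 1 (down 0): focus=M path=0 depth=1 children=['T'] left=[] right=['G', 'A'] parent=S
Step 2 (down 0): focus=T path=0/0 depth=2 children=['Z'] left=[] right=[] parent=M
Step 3 (up): focus=M path=0 depth=1 children=['T'] left=[] right=['G', 'A'] parent=S
Step 4 (right): focus=G path=1 depth=1 children=['F', 'D'] left=['M'] right=['A'] parent=S
Step 5 (down 2): INVALID

Answer: 5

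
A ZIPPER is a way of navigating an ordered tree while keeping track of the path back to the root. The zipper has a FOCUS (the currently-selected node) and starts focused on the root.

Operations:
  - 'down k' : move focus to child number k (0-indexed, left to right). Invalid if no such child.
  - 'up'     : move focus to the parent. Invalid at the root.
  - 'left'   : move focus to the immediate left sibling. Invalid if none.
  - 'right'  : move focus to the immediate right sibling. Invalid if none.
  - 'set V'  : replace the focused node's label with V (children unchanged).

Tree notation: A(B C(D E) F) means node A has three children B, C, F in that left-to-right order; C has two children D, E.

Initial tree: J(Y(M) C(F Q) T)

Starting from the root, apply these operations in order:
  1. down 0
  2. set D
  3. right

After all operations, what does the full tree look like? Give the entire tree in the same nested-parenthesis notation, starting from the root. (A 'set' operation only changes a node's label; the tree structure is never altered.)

Answer: J(D(M) C(F Q) T)

Derivation:
Step 1 (down 0): focus=Y path=0 depth=1 children=['M'] left=[] right=['C', 'T'] parent=J
Step 2 (set D): focus=D path=0 depth=1 children=['M'] left=[] right=['C', 'T'] parent=J
Step 3 (right): focus=C path=1 depth=1 children=['F', 'Q'] left=['D'] right=['T'] parent=J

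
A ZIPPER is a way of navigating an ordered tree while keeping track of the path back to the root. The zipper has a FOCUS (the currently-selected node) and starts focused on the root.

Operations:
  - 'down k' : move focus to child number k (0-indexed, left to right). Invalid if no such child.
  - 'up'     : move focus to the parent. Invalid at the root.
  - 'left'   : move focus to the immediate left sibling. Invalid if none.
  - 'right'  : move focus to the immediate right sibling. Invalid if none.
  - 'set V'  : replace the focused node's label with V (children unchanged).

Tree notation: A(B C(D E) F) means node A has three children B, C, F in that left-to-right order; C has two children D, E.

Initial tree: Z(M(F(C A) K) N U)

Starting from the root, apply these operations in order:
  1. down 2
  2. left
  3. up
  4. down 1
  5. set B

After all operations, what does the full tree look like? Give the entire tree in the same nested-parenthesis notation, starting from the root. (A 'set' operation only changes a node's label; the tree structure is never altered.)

Answer: Z(M(F(C A) K) B U)

Derivation:
Step 1 (down 2): focus=U path=2 depth=1 children=[] left=['M', 'N'] right=[] parent=Z
Step 2 (left): focus=N path=1 depth=1 children=[] left=['M'] right=['U'] parent=Z
Step 3 (up): focus=Z path=root depth=0 children=['M', 'N', 'U'] (at root)
Step 4 (down 1): focus=N path=1 depth=1 children=[] left=['M'] right=['U'] parent=Z
Step 5 (set B): focus=B path=1 depth=1 children=[] left=['M'] right=['U'] parent=Z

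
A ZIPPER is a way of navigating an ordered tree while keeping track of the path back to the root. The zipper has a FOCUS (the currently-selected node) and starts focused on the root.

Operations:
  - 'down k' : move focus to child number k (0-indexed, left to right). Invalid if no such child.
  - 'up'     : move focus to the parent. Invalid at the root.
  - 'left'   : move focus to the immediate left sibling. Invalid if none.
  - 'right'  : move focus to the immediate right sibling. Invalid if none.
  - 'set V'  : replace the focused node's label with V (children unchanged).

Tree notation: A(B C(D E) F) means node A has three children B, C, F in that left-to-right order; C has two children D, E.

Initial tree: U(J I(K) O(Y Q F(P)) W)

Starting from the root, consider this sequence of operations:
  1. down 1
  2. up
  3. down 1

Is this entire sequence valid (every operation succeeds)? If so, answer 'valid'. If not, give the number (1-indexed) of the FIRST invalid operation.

Answer: valid

Derivation:
Step 1 (down 1): focus=I path=1 depth=1 children=['K'] left=['J'] right=['O', 'W'] parent=U
Step 2 (up): focus=U path=root depth=0 children=['J', 'I', 'O', 'W'] (at root)
Step 3 (down 1): focus=I path=1 depth=1 children=['K'] left=['J'] right=['O', 'W'] parent=U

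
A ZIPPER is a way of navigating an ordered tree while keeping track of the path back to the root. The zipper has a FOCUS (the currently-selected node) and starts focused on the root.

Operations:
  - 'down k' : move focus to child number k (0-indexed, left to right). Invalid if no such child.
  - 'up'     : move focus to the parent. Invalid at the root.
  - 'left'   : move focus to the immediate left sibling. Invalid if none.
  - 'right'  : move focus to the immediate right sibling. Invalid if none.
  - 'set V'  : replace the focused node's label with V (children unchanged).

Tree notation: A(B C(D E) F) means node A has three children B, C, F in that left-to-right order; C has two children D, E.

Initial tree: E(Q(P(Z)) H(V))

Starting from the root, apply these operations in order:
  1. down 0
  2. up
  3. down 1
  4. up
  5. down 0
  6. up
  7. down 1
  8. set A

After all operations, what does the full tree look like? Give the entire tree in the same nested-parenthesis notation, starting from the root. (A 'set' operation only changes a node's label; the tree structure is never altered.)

Answer: E(Q(P(Z)) A(V))

Derivation:
Step 1 (down 0): focus=Q path=0 depth=1 children=['P'] left=[] right=['H'] parent=E
Step 2 (up): focus=E path=root depth=0 children=['Q', 'H'] (at root)
Step 3 (down 1): focus=H path=1 depth=1 children=['V'] left=['Q'] right=[] parent=E
Step 4 (up): focus=E path=root depth=0 children=['Q', 'H'] (at root)
Step 5 (down 0): focus=Q path=0 depth=1 children=['P'] left=[] right=['H'] parent=E
Step 6 (up): focus=E path=root depth=0 children=['Q', 'H'] (at root)
Step 7 (down 1): focus=H path=1 depth=1 children=['V'] left=['Q'] right=[] parent=E
Step 8 (set A): focus=A path=1 depth=1 children=['V'] left=['Q'] right=[] parent=E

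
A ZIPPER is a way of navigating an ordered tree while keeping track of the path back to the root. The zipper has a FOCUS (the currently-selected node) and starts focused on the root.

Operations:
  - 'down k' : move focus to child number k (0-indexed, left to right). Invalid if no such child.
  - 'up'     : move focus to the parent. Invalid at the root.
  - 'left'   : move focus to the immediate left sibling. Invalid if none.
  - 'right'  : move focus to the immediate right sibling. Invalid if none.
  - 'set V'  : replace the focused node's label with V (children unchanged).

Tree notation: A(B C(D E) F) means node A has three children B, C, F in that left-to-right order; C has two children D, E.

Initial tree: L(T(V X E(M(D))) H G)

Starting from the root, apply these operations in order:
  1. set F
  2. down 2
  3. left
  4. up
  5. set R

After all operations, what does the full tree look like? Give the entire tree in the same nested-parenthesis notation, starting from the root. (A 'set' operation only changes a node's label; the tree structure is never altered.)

Step 1 (set F): focus=F path=root depth=0 children=['T', 'H', 'G'] (at root)
Step 2 (down 2): focus=G path=2 depth=1 children=[] left=['T', 'H'] right=[] parent=F
Step 3 (left): focus=H path=1 depth=1 children=[] left=['T'] right=['G'] parent=F
Step 4 (up): focus=F path=root depth=0 children=['T', 'H', 'G'] (at root)
Step 5 (set R): focus=R path=root depth=0 children=['T', 'H', 'G'] (at root)

Answer: R(T(V X E(M(D))) H G)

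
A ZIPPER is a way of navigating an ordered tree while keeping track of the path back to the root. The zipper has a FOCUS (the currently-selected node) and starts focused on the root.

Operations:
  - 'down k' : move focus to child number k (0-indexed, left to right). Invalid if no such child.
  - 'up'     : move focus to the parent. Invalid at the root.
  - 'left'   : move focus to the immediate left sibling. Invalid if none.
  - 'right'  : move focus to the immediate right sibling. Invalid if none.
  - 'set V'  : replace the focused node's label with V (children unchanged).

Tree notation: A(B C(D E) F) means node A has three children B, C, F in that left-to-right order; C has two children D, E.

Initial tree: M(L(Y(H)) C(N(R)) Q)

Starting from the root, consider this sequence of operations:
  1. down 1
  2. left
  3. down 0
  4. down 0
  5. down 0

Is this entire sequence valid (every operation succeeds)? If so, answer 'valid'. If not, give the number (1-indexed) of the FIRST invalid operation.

Step 1 (down 1): focus=C path=1 depth=1 children=['N'] left=['L'] right=['Q'] parent=M
Step 2 (left): focus=L path=0 depth=1 children=['Y'] left=[] right=['C', 'Q'] parent=M
Step 3 (down 0): focus=Y path=0/0 depth=2 children=['H'] left=[] right=[] parent=L
Step 4 (down 0): focus=H path=0/0/0 depth=3 children=[] left=[] right=[] parent=Y
Step 5 (down 0): INVALID

Answer: 5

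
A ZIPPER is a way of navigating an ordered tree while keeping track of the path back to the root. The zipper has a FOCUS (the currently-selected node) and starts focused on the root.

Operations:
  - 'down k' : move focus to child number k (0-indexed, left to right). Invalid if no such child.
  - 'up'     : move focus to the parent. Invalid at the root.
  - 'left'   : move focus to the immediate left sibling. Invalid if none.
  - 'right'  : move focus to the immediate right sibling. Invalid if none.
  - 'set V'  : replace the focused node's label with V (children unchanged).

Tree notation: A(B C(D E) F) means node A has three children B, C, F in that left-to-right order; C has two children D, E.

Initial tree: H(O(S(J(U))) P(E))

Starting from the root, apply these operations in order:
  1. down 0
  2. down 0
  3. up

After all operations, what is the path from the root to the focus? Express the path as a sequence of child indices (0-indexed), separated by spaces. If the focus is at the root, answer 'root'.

Answer: 0

Derivation:
Step 1 (down 0): focus=O path=0 depth=1 children=['S'] left=[] right=['P'] parent=H
Step 2 (down 0): focus=S path=0/0 depth=2 children=['J'] left=[] right=[] parent=O
Step 3 (up): focus=O path=0 depth=1 children=['S'] left=[] right=['P'] parent=H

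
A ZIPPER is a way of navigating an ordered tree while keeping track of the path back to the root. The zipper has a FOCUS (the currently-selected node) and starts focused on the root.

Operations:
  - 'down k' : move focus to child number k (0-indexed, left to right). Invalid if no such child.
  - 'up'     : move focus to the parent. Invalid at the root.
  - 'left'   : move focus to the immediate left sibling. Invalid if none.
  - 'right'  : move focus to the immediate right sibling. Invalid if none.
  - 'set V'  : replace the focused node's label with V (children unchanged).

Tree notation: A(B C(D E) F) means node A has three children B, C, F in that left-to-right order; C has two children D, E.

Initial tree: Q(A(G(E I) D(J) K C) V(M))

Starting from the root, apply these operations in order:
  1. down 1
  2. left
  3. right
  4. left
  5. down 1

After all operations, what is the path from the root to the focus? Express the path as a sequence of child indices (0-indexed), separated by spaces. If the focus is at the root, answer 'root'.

Step 1 (down 1): focus=V path=1 depth=1 children=['M'] left=['A'] right=[] parent=Q
Step 2 (left): focus=A path=0 depth=1 children=['G', 'D', 'K', 'C'] left=[] right=['V'] parent=Q
Step 3 (right): focus=V path=1 depth=1 children=['M'] left=['A'] right=[] parent=Q
Step 4 (left): focus=A path=0 depth=1 children=['G', 'D', 'K', 'C'] left=[] right=['V'] parent=Q
Step 5 (down 1): focus=D path=0/1 depth=2 children=['J'] left=['G'] right=['K', 'C'] parent=A

Answer: 0 1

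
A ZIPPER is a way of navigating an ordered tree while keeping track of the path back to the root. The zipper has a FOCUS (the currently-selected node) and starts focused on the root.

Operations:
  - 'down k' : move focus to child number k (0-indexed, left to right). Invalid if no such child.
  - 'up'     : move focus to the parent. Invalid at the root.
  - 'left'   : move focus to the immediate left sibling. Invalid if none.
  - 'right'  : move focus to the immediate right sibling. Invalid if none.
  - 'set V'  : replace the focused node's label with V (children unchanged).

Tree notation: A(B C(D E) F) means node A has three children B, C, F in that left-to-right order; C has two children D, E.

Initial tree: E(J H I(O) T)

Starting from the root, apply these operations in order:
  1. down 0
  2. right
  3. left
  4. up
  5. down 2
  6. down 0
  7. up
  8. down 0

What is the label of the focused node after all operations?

Answer: O

Derivation:
Step 1 (down 0): focus=J path=0 depth=1 children=[] left=[] right=['H', 'I', 'T'] parent=E
Step 2 (right): focus=H path=1 depth=1 children=[] left=['J'] right=['I', 'T'] parent=E
Step 3 (left): focus=J path=0 depth=1 children=[] left=[] right=['H', 'I', 'T'] parent=E
Step 4 (up): focus=E path=root depth=0 children=['J', 'H', 'I', 'T'] (at root)
Step 5 (down 2): focus=I path=2 depth=1 children=['O'] left=['J', 'H'] right=['T'] parent=E
Step 6 (down 0): focus=O path=2/0 depth=2 children=[] left=[] right=[] parent=I
Step 7 (up): focus=I path=2 depth=1 children=['O'] left=['J', 'H'] right=['T'] parent=E
Step 8 (down 0): focus=O path=2/0 depth=2 children=[] left=[] right=[] parent=I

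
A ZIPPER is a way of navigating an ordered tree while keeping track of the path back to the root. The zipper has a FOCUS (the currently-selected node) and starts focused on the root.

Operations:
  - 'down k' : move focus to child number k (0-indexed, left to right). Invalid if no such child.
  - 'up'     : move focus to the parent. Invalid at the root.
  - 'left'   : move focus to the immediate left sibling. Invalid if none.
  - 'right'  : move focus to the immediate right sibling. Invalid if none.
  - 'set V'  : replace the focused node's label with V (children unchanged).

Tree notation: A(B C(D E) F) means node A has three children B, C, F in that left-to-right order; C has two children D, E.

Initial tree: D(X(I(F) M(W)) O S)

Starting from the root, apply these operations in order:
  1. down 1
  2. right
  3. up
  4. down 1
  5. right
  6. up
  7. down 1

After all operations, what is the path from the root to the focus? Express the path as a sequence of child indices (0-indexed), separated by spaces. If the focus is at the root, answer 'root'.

Answer: 1

Derivation:
Step 1 (down 1): focus=O path=1 depth=1 children=[] left=['X'] right=['S'] parent=D
Step 2 (right): focus=S path=2 depth=1 children=[] left=['X', 'O'] right=[] parent=D
Step 3 (up): focus=D path=root depth=0 children=['X', 'O', 'S'] (at root)
Step 4 (down 1): focus=O path=1 depth=1 children=[] left=['X'] right=['S'] parent=D
Step 5 (right): focus=S path=2 depth=1 children=[] left=['X', 'O'] right=[] parent=D
Step 6 (up): focus=D path=root depth=0 children=['X', 'O', 'S'] (at root)
Step 7 (down 1): focus=O path=1 depth=1 children=[] left=['X'] right=['S'] parent=D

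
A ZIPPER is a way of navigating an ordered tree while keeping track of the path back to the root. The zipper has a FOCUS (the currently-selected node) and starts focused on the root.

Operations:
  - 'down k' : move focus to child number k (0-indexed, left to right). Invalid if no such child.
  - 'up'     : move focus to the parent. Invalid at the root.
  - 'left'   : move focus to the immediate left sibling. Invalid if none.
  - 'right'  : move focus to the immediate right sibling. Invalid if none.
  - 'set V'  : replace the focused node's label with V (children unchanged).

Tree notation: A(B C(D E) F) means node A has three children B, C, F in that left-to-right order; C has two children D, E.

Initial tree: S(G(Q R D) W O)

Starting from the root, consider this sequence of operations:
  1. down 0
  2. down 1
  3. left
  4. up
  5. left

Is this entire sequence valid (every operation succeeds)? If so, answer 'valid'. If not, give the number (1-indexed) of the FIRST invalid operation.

Step 1 (down 0): focus=G path=0 depth=1 children=['Q', 'R', 'D'] left=[] right=['W', 'O'] parent=S
Step 2 (down 1): focus=R path=0/1 depth=2 children=[] left=['Q'] right=['D'] parent=G
Step 3 (left): focus=Q path=0/0 depth=2 children=[] left=[] right=['R', 'D'] parent=G
Step 4 (up): focus=G path=0 depth=1 children=['Q', 'R', 'D'] left=[] right=['W', 'O'] parent=S
Step 5 (left): INVALID

Answer: 5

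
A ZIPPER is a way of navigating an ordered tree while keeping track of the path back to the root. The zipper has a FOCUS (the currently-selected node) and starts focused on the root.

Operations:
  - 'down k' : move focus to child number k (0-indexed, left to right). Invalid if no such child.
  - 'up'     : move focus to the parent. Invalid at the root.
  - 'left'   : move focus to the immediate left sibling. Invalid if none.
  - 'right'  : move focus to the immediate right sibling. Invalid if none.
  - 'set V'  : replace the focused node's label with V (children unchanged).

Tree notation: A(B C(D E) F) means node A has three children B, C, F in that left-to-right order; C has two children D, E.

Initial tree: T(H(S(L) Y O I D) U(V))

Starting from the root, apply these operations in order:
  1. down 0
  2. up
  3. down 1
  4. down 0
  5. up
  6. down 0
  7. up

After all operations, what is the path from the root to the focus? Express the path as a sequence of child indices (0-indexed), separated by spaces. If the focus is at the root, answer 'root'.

Step 1 (down 0): focus=H path=0 depth=1 children=['S', 'Y', 'O', 'I', 'D'] left=[] right=['U'] parent=T
Step 2 (up): focus=T path=root depth=0 children=['H', 'U'] (at root)
Step 3 (down 1): focus=U path=1 depth=1 children=['V'] left=['H'] right=[] parent=T
Step 4 (down 0): focus=V path=1/0 depth=2 children=[] left=[] right=[] parent=U
Step 5 (up): focus=U path=1 depth=1 children=['V'] left=['H'] right=[] parent=T
Step 6 (down 0): focus=V path=1/0 depth=2 children=[] left=[] right=[] parent=U
Step 7 (up): focus=U path=1 depth=1 children=['V'] left=['H'] right=[] parent=T

Answer: 1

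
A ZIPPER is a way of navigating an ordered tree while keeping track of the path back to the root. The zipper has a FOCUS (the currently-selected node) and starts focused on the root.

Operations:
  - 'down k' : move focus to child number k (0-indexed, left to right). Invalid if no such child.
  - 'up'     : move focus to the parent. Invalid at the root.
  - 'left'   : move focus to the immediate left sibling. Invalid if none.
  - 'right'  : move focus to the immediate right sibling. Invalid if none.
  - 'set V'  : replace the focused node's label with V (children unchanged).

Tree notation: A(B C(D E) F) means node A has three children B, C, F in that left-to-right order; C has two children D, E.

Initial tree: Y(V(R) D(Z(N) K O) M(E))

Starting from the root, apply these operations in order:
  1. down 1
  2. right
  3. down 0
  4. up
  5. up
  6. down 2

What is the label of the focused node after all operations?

Step 1 (down 1): focus=D path=1 depth=1 children=['Z', 'K', 'O'] left=['V'] right=['M'] parent=Y
Step 2 (right): focus=M path=2 depth=1 children=['E'] left=['V', 'D'] right=[] parent=Y
Step 3 (down 0): focus=E path=2/0 depth=2 children=[] left=[] right=[] parent=M
Step 4 (up): focus=M path=2 depth=1 children=['E'] left=['V', 'D'] right=[] parent=Y
Step 5 (up): focus=Y path=root depth=0 children=['V', 'D', 'M'] (at root)
Step 6 (down 2): focus=M path=2 depth=1 children=['E'] left=['V', 'D'] right=[] parent=Y

Answer: M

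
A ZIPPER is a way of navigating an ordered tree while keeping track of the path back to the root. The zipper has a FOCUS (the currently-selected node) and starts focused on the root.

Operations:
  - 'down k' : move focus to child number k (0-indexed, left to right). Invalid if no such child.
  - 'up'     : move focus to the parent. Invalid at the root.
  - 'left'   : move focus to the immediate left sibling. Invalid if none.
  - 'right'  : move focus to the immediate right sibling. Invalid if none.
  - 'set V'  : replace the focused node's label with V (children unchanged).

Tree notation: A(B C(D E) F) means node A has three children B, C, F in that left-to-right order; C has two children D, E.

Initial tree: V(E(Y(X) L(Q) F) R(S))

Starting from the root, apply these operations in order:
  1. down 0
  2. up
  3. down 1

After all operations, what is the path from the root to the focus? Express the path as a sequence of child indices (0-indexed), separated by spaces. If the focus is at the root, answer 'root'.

Answer: 1

Derivation:
Step 1 (down 0): focus=E path=0 depth=1 children=['Y', 'L', 'F'] left=[] right=['R'] parent=V
Step 2 (up): focus=V path=root depth=0 children=['E', 'R'] (at root)
Step 3 (down 1): focus=R path=1 depth=1 children=['S'] left=['E'] right=[] parent=V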